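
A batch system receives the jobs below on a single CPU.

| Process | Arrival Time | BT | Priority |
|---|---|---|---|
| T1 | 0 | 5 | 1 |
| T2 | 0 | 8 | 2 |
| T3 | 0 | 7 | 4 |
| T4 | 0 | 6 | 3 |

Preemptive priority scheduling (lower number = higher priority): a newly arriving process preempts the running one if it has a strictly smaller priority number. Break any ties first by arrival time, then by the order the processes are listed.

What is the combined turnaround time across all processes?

63

Schedule: | T1 0-5 | T2 5-13 | T4 13-19 | T3 19-26 |
Completion: T1=5  T2=13  T3=26  T4=19
Turnaround (C−A): T1=5  T2=13  T3=26  T4=19
Turnaround = completion − arrival: T1=5, T2=13, T3=26, T4=19
Total turnaround = 5 + 13 + 26 + 19 = 63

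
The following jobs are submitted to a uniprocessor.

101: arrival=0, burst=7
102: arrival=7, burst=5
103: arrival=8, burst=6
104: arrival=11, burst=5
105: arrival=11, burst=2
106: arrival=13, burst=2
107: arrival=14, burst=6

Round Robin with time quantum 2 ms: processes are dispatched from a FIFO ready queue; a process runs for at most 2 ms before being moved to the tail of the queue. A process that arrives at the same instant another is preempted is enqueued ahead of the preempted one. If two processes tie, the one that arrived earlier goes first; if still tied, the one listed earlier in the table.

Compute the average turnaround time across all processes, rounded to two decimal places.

13.57

Timeline: | 101 0-7 | 102 7-9 | 103 9-11 | 102 11-13 | 104 13-15 | 105 15-17 | 103 17-19 | 106 19-21 | 102 21-22 | 107 22-24 | 104 24-26 | 103 26-28 | 107 28-30 | 104 30-31 | 107 31-33 |
Completion: 101=7  102=22  103=28  104=31  105=17  106=21  107=33
Turnaround (C−A): 101=7  102=15  103=20  104=20  105=6  106=8  107=19
Turnaround times: 101=7, 102=15, 103=20, 104=20, 105=6, 106=8, 107=19
Average turnaround = (7+15+20+20+6+8+19) / 7 = 95/7 = 13.57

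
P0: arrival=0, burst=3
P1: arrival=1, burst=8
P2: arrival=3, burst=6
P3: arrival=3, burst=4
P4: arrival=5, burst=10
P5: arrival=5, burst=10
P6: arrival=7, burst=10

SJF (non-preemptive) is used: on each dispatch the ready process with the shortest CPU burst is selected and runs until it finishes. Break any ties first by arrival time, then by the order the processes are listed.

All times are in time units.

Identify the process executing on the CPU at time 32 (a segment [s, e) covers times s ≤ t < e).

P5

Schedule: | P0 0-3 | P3 3-7 | P2 7-13 | P1 13-21 | P4 21-31 | P5 31-41 | P6 41-51 |
Completion: P0=3  P1=21  P2=13  P3=7  P4=31  P5=41  P6=51
Turnaround (C−A): P0=3  P1=20  P2=10  P3=4  P4=26  P5=36  P6=44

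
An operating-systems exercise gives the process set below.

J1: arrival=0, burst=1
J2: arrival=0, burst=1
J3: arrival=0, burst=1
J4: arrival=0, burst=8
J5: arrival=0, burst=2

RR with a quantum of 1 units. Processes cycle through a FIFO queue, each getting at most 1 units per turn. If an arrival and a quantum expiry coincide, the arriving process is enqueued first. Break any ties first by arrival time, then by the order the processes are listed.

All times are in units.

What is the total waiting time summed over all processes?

13

Gantt: | J1 0-1 | J2 1-2 | J3 2-3 | J4 3-4 | J5 4-5 | J4 5-6 | J5 6-7 | J4 7-13 |
Completion: J1=1  J2=2  J3=3  J4=13  J5=7
Turnaround (C−A): J1=1  J2=2  J3=3  J4=13  J5=7
Waiting = turnaround − burst: J1=0, J2=1, J3=2, J4=5, J5=5
Total waiting = 0 + 1 + 2 + 5 + 5 = 13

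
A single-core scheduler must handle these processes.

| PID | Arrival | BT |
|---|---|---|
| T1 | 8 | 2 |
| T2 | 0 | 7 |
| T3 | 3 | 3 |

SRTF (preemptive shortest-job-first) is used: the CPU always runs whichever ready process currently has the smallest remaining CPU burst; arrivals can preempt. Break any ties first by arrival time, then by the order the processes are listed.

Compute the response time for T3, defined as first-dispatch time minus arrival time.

0

Schedule: | T2 0-3 | T3 3-6 | T2 6-10 | T1 10-12 |
Completion: T1=12  T2=10  T3=6
Turnaround (C−A): T1=4  T2=10  T3=3
Response(T3) = first start − arrival = 3 − 3 = 0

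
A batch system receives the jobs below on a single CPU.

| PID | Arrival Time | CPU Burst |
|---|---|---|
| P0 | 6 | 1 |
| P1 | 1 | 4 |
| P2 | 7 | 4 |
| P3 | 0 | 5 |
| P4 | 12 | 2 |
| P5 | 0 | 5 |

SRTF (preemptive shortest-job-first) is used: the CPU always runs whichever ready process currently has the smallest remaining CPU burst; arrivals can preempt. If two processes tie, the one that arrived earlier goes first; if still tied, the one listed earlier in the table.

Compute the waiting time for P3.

Gantt: | P3 0-5 | P1 5-6 | P0 6-7 | P1 7-10 | P2 10-14 | P4 14-16 | P5 16-21 |
Completion: P0=7  P1=10  P2=14  P3=5  P4=16  P5=21
Turnaround (C−A): P0=1  P1=9  P2=7  P3=5  P4=4  P5=21
Waiting(P3) = turnaround − burst = 5 − 5 = 0

0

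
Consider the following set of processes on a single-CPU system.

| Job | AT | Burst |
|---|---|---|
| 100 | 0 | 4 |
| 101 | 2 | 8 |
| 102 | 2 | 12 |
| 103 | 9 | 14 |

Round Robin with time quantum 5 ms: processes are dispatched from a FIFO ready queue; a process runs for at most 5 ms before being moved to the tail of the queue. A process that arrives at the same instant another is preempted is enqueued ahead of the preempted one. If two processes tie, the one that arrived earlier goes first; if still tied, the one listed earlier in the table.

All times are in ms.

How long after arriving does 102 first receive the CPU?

Schedule: | 100 0-4 | 101 4-9 | 102 9-14 | 103 14-19 | 101 19-22 | 102 22-27 | 103 27-32 | 102 32-34 | 103 34-38 |
Completion: 100=4  101=22  102=34  103=38
Turnaround (C−A): 100=4  101=20  102=32  103=29
Response(102) = first start − arrival = 9 − 2 = 7

7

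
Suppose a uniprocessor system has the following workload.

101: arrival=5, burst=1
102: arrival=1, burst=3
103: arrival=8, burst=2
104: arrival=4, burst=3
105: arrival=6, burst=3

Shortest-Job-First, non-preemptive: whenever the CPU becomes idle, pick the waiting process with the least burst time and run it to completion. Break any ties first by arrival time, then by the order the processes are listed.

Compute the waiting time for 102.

0

Gantt: | idle 0-1 | 102 1-4 | 104 4-7 | 101 7-8 | 103 8-10 | 105 10-13 |
Completion: 101=8  102=4  103=10  104=7  105=13
Turnaround (C−A): 101=3  102=3  103=2  104=3  105=7
Waiting(102) = turnaround − burst = 3 − 3 = 0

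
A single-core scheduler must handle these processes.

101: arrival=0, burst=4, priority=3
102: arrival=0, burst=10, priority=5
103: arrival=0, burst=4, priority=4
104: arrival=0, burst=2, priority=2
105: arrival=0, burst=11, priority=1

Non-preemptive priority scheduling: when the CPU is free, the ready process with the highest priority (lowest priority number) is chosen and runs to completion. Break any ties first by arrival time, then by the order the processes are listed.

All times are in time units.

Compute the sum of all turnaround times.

Gantt: | 105 0-11 | 104 11-13 | 101 13-17 | 103 17-21 | 102 21-31 |
Completion: 101=17  102=31  103=21  104=13  105=11
Turnaround (C−A): 101=17  102=31  103=21  104=13  105=11
Turnaround = completion − arrival: 101=17, 102=31, 103=21, 104=13, 105=11
Total turnaround = 17 + 31 + 21 + 13 + 11 = 93

93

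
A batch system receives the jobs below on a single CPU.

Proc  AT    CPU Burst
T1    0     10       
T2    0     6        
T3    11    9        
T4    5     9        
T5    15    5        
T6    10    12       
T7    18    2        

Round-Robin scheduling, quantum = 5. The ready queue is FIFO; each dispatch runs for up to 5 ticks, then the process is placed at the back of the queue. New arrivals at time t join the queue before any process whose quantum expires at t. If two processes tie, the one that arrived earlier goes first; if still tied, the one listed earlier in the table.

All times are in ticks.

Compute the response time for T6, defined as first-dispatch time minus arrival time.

10

Timeline: | T1 0-5 | T2 5-10 | T4 10-15 | T1 15-20 | T6 20-25 | T2 25-26 | T3 26-31 | T5 31-36 | T4 36-40 | T7 40-42 | T6 42-47 | T3 47-51 | T6 51-53 |
Completion: T1=20  T2=26  T3=51  T4=40  T5=36  T6=53  T7=42
Turnaround (C−A): T1=20  T2=26  T3=40  T4=35  T5=21  T6=43  T7=24
Response(T6) = first start − arrival = 20 − 10 = 10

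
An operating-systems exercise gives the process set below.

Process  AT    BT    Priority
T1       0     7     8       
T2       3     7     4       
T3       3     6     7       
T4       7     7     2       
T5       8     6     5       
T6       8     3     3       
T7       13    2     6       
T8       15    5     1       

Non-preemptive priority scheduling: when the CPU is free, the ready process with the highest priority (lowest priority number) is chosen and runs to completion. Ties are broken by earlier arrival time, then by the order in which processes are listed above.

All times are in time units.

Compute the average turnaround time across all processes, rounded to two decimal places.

18.38

Schedule: | T1 0-7 | T4 7-14 | T6 14-17 | T8 17-22 | T2 22-29 | T5 29-35 | T7 35-37 | T3 37-43 |
Completion: T1=7  T2=29  T3=43  T4=14  T5=35  T6=17  T7=37  T8=22
Turnaround times: T1=7, T2=26, T3=40, T4=7, T5=27, T6=9, T7=24, T8=7
Average turnaround = (7+26+40+7+27+9+24+7) / 8 = 147/8 = 18.38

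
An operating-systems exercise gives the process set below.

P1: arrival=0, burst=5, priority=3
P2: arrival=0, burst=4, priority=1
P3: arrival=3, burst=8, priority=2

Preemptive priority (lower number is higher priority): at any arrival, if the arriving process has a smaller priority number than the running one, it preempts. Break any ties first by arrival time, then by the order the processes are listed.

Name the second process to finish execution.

P3

Gantt: | P2 0-4 | P3 4-12 | P1 12-17 |
Completion: P1=17  P2=4  P3=12
Finish order: P2 → P3 → P1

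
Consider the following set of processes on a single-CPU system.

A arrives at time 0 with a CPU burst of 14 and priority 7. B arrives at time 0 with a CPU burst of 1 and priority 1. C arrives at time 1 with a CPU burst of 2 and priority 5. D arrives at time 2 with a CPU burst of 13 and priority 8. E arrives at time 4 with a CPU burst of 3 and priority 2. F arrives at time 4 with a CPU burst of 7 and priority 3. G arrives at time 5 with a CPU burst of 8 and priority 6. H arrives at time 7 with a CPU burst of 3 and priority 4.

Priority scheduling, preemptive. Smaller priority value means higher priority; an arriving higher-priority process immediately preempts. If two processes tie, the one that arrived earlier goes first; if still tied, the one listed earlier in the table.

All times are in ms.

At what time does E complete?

7

Gantt: | B 0-1 | C 1-3 | A 3-4 | E 4-7 | F 7-14 | H 14-17 | G 17-25 | A 25-38 | D 38-51 |
Completion: A=38  B=1  C=3  D=51  E=7  F=14  G=25  H=17
Turnaround (C−A): A=38  B=1  C=2  D=49  E=3  F=10  G=20  H=10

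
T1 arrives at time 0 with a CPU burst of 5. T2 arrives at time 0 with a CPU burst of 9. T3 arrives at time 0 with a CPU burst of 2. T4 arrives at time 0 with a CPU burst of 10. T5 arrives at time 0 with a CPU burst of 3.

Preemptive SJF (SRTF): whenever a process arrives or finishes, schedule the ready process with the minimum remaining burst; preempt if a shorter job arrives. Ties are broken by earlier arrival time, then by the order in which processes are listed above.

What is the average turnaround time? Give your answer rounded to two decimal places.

Timeline: | T3 0-2 | T5 2-5 | T1 5-10 | T2 10-19 | T4 19-29 |
Completion: T1=10  T2=19  T3=2  T4=29  T5=5
Turnaround (C−A): T1=10  T2=19  T3=2  T4=29  T5=5
Turnaround times: T1=10, T2=19, T3=2, T4=29, T5=5
Average turnaround = (10+19+2+29+5) / 5 = 65/5 = 13.00

13.00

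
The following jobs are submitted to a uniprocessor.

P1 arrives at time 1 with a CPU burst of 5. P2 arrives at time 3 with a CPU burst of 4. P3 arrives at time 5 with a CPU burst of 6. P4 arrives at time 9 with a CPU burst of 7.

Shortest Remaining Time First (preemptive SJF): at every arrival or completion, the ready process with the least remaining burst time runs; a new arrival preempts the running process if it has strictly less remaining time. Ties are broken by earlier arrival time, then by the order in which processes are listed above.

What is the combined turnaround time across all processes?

37

Gantt: | idle 0-1 | P1 1-6 | P2 6-10 | P3 10-16 | P4 16-23 |
Completion: P1=6  P2=10  P3=16  P4=23
Turnaround (C−A): P1=5  P2=7  P3=11  P4=14
Turnaround = completion − arrival: P1=5, P2=7, P3=11, P4=14
Total turnaround = 5 + 7 + 11 + 14 = 37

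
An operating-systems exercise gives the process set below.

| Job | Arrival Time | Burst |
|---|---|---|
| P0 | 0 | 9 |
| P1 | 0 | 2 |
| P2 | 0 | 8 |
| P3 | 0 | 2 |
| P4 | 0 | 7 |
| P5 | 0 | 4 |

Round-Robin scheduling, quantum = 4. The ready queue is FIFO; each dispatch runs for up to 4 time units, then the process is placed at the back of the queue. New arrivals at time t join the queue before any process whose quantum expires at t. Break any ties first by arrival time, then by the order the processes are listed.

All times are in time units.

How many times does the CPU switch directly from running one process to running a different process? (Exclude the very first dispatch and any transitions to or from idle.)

9

Schedule: | P0 0-4 | P1 4-6 | P2 6-10 | P3 10-12 | P4 12-16 | P5 16-20 | P0 20-24 | P2 24-28 | P4 28-31 | P0 31-32 |
Completion: P0=32  P1=6  P2=28  P3=12  P4=31  P5=20
Turnaround (C−A): P0=32  P1=6  P2=28  P3=12  P4=31  P5=20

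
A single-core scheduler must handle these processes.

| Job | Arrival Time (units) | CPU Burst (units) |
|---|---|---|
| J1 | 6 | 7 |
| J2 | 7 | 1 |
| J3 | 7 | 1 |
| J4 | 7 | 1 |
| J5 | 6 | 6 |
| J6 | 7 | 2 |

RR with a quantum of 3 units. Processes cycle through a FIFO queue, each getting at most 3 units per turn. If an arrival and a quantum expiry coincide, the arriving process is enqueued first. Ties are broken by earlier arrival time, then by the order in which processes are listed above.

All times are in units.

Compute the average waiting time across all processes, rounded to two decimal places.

8.00

Timeline: | idle 0-6 | J1 6-9 | J5 9-12 | J2 12-13 | J3 13-14 | J4 14-15 | J6 15-17 | J1 17-20 | J5 20-23 | J1 23-24 |
Completion: J1=24  J2=13  J3=14  J4=15  J5=23  J6=17
Waiting times: J1=11, J2=5, J3=6, J4=7, J5=11, J6=8
Average waiting = (11+5+6+7+11+8) / 6 = 48/6 = 8.00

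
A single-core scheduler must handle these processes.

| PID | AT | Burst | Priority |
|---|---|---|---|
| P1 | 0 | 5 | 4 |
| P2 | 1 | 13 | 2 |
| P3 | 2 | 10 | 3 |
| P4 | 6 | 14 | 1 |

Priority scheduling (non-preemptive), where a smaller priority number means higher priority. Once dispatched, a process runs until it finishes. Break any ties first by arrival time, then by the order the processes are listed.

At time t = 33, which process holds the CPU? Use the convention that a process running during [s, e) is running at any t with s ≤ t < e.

Gantt: | P1 0-5 | P2 5-18 | P4 18-32 | P3 32-42 |
Completion: P1=5  P2=18  P3=42  P4=32

P3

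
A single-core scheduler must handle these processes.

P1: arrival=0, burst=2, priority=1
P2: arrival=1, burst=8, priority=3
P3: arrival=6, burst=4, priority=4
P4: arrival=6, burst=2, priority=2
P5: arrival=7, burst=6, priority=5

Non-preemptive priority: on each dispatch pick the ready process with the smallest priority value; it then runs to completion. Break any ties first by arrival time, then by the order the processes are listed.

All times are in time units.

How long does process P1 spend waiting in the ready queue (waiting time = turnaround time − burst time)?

Schedule: | P1 0-2 | P2 2-10 | P4 10-12 | P3 12-16 | P5 16-22 |
Completion: P1=2  P2=10  P3=16  P4=12  P5=22
Turnaround (C−A): P1=2  P2=9  P3=10  P4=6  P5=15
Waiting(P1) = turnaround − burst = 2 − 2 = 0

0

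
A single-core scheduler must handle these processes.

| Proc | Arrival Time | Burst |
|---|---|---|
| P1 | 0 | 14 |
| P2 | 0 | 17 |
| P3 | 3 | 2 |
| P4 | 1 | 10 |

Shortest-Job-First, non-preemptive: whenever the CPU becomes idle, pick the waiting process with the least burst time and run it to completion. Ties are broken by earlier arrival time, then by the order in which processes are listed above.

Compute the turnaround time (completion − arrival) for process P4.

25

Gantt: | P1 0-14 | P3 14-16 | P4 16-26 | P2 26-43 |
Completion: P1=14  P2=43  P3=16  P4=26
Turnaround (C−A): P1=14  P2=43  P3=13  P4=25
Turnaround(P4) = completion − arrival = 26 − 1 = 25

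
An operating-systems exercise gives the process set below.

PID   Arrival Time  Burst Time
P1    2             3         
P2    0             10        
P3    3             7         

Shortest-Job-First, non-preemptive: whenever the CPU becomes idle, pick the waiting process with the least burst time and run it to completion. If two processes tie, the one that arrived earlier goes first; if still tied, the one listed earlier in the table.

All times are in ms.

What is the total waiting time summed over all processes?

18

Timeline: | P2 0-10 | P1 10-13 | P3 13-20 |
Completion: P1=13  P2=10  P3=20
Turnaround (C−A): P1=11  P2=10  P3=17
Waiting = turnaround − burst: P1=8, P2=0, P3=10
Total waiting = 8 + 0 + 10 = 18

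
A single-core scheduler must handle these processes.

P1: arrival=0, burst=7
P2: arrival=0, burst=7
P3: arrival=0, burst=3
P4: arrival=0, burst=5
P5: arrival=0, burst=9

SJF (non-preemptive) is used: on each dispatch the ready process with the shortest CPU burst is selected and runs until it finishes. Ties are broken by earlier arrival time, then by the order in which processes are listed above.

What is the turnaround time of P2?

Gantt: | P3 0-3 | P4 3-8 | P1 8-15 | P2 15-22 | P5 22-31 |
Completion: P1=15  P2=22  P3=3  P4=8  P5=31
Turnaround (C−A): P1=15  P2=22  P3=3  P4=8  P5=31
Turnaround(P2) = completion − arrival = 22 − 0 = 22

22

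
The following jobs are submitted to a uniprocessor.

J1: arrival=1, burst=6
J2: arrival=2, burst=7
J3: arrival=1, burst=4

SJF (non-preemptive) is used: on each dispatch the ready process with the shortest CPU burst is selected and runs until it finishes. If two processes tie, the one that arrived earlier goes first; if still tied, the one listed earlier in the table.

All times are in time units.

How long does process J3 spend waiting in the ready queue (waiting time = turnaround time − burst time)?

0

Schedule: | idle 0-1 | J3 1-5 | J1 5-11 | J2 11-18 |
Completion: J1=11  J2=18  J3=5
Waiting(J3) = turnaround − burst = 4 − 4 = 0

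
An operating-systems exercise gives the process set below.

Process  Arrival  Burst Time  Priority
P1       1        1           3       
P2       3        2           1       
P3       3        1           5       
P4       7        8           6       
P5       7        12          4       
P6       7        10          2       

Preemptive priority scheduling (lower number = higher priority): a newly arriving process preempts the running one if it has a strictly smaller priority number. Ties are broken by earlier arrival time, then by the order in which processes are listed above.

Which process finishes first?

P1

Gantt: | idle 0-1 | P1 1-2 | idle 2-3 | P2 3-5 | P3 5-6 | idle 6-7 | P6 7-17 | P5 17-29 | P4 29-37 |
Completion: P1=2  P2=5  P3=6  P4=37  P5=29  P6=17
Finish order: P1 → P2 → P3 → P6 → P5 → P4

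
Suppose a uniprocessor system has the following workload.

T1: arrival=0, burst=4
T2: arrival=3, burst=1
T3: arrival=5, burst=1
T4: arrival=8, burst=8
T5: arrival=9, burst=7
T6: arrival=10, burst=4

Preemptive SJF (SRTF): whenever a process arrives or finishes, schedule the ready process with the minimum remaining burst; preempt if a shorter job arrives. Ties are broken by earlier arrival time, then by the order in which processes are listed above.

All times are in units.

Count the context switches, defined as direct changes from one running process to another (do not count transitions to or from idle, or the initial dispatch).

Gantt: | T1 0-4 | T2 4-5 | T3 5-6 | idle 6-8 | T4 8-10 | T6 10-14 | T4 14-20 | T5 20-27 |
Completion: T1=4  T2=5  T3=6  T4=20  T5=27  T6=14

5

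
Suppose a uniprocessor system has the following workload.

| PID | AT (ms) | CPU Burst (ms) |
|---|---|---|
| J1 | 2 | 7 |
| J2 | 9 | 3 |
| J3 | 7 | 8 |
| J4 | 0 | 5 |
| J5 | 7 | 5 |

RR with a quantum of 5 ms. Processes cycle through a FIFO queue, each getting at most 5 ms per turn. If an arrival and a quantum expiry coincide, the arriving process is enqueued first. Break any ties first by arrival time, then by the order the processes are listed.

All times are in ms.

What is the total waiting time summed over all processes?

48

Timeline: | J4 0-5 | J1 5-10 | J3 10-15 | J5 15-20 | J2 20-23 | J1 23-25 | J3 25-28 |
Completion: J1=25  J2=23  J3=28  J4=5  J5=20
Turnaround (C−A): J1=23  J2=14  J3=21  J4=5  J5=13
Waiting = turnaround − burst: J1=16, J2=11, J3=13, J4=0, J5=8
Total waiting = 16 + 11 + 13 + 0 + 8 = 48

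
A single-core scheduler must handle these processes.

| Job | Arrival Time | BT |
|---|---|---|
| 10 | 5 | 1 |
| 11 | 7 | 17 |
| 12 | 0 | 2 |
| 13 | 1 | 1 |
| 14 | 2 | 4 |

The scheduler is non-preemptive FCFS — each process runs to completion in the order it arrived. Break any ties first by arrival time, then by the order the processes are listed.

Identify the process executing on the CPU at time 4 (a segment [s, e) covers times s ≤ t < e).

14

Schedule: | 12 0-2 | 13 2-3 | 14 3-7 | 10 7-8 | 11 8-25 |
Completion: 10=8  11=25  12=2  13=3  14=7
Turnaround (C−A): 10=3  11=18  12=2  13=2  14=5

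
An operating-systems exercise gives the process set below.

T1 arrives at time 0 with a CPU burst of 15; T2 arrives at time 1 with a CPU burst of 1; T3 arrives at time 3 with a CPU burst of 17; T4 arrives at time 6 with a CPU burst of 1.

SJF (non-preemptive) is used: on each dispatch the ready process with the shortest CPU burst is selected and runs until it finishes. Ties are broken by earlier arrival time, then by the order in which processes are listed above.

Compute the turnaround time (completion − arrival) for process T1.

15

Schedule: | T1 0-15 | T2 15-16 | T4 16-17 | T3 17-34 |
Completion: T1=15  T2=16  T3=34  T4=17
Turnaround(T1) = completion − arrival = 15 − 0 = 15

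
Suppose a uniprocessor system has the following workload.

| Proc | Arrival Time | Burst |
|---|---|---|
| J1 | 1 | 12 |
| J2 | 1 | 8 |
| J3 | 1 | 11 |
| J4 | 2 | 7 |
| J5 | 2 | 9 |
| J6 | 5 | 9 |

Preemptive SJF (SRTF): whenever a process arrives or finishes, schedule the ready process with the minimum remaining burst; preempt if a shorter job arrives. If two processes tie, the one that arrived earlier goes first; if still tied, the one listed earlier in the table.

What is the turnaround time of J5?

23

Timeline: | idle 0-1 | J2 1-9 | J4 9-16 | J5 16-25 | J6 25-34 | J3 34-45 | J1 45-57 |
Completion: J1=57  J2=9  J3=45  J4=16  J5=25  J6=34
Turnaround(J5) = completion − arrival = 25 − 2 = 23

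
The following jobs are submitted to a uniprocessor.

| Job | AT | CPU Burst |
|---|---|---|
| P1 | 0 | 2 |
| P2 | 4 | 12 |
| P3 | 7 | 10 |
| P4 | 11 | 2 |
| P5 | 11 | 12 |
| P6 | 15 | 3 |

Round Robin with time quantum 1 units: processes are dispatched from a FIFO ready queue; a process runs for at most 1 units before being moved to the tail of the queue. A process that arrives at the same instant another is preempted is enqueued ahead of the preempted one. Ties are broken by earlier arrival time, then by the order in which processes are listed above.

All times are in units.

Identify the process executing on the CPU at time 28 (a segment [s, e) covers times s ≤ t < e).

Gantt: | P1 0-2 | idle 2-4 | P2 4-7 | P3 7-8 | P2 8-9 | P3 9-10 | P2 10-11 | P3 11-12 | P4 12-13 | P5 13-14 | P2 14-15 | P3 15-16 | P4 16-17 | P5 17-18 | P6 18-19 | P2 19-20 | P3 20-21 | P5 21-22 | P6 22-23 | P2 23-24 | P3 24-25 | P5 25-26 | P6 26-27 | P2 27-28 | P3 28-29 | P5 29-30 | P2 30-31 | P3 31-32 | P5 32-33 | P2 33-34 | P3 34-35 | P5 35-36 | P2 36-37 | P3 37-38 | P5 38-43 |
Completion: P1=2  P2=37  P3=38  P4=17  P5=43  P6=27
Turnaround (C−A): P1=2  P2=33  P3=31  P4=6  P5=32  P6=12

P3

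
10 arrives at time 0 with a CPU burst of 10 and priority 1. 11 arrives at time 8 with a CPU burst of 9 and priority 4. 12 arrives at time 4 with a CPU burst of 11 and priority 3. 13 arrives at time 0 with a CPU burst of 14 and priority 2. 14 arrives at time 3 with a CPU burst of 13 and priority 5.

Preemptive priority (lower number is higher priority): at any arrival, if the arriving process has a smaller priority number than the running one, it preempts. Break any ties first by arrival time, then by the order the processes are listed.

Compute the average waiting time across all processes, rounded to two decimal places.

19.60

Schedule: | 10 0-10 | 13 10-24 | 12 24-35 | 11 35-44 | 14 44-57 |
Completion: 10=10  11=44  12=35  13=24  14=57
Turnaround (C−A): 10=10  11=36  12=31  13=24  14=54
Waiting times: 10=0, 11=27, 12=20, 13=10, 14=41
Average waiting = (0+27+20+10+41) / 5 = 98/5 = 19.60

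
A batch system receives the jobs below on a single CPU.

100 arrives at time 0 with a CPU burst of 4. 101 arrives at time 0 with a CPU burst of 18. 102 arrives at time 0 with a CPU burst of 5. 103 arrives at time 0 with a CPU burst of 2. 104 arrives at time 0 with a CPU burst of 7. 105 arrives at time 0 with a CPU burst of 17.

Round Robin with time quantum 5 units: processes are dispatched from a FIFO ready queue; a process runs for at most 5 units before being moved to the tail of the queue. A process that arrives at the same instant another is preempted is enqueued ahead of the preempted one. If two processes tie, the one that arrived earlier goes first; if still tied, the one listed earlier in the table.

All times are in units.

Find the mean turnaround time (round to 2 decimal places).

28.50

Timeline: | 100 0-4 | 101 4-9 | 102 9-14 | 103 14-16 | 104 16-21 | 105 21-26 | 101 26-31 | 104 31-33 | 105 33-38 | 101 38-43 | 105 43-48 | 101 48-51 | 105 51-53 |
Completion: 100=4  101=51  102=14  103=16  104=33  105=53
Turnaround times: 100=4, 101=51, 102=14, 103=16, 104=33, 105=53
Average turnaround = (4+51+14+16+33+53) / 6 = 171/6 = 28.50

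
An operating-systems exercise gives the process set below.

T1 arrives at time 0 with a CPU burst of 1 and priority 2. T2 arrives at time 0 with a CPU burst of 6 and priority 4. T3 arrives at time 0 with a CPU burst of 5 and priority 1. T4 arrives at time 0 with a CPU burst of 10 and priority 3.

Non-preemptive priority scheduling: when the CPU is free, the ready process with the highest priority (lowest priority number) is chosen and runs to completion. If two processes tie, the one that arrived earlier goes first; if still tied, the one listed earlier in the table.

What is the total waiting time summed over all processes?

27

Timeline: | T3 0-5 | T1 5-6 | T4 6-16 | T2 16-22 |
Completion: T1=6  T2=22  T3=5  T4=16
Waiting = turnaround − burst: T1=5, T2=16, T3=0, T4=6
Total waiting = 5 + 16 + 0 + 6 = 27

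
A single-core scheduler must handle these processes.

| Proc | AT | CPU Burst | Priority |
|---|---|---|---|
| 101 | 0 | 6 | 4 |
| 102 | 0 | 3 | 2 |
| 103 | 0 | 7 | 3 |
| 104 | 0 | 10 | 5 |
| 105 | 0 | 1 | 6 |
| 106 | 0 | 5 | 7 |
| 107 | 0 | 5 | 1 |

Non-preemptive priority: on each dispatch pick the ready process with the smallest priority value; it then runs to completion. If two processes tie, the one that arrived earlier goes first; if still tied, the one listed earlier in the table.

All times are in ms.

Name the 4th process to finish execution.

Schedule: | 107 0-5 | 102 5-8 | 103 8-15 | 101 15-21 | 104 21-31 | 105 31-32 | 106 32-37 |
Completion: 101=21  102=8  103=15  104=31  105=32  106=37  107=5
Finish order: 107 → 102 → 103 → 101 → 104 → 105 → 106

101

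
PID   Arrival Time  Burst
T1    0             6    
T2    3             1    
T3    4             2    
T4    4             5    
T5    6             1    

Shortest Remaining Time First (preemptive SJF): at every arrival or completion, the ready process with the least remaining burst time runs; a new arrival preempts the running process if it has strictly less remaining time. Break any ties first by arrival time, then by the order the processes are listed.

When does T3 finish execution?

Timeline: | T1 0-3 | T2 3-4 | T3 4-6 | T5 6-7 | T1 7-10 | T4 10-15 |
Completion: T1=10  T2=4  T3=6  T4=15  T5=7
Turnaround (C−A): T1=10  T2=1  T3=2  T4=11  T5=1

6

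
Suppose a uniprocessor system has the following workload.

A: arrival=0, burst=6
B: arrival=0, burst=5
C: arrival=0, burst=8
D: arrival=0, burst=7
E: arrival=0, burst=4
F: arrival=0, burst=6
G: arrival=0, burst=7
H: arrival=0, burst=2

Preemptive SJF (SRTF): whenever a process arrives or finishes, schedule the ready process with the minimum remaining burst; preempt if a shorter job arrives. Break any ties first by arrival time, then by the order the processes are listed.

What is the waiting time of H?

Timeline: | H 0-2 | E 2-6 | B 6-11 | A 11-17 | F 17-23 | D 23-30 | G 30-37 | C 37-45 |
Completion: A=17  B=11  C=45  D=30  E=6  F=23  G=37  H=2
Turnaround (C−A): A=17  B=11  C=45  D=30  E=6  F=23  G=37  H=2
Waiting(H) = turnaround − burst = 2 − 2 = 0

0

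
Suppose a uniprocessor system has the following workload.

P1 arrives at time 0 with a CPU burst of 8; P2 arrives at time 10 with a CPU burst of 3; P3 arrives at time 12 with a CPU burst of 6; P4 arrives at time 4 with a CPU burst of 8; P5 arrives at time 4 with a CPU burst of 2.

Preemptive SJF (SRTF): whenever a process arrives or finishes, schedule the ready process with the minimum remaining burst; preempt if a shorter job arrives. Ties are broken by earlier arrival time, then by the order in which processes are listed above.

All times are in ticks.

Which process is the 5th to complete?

P4

Schedule: | P1 0-4 | P5 4-6 | P1 6-10 | P2 10-13 | P3 13-19 | P4 19-27 |
Completion: P1=10  P2=13  P3=19  P4=27  P5=6
Turnaround (C−A): P1=10  P2=3  P3=7  P4=23  P5=2
Finish order: P5 → P1 → P2 → P3 → P4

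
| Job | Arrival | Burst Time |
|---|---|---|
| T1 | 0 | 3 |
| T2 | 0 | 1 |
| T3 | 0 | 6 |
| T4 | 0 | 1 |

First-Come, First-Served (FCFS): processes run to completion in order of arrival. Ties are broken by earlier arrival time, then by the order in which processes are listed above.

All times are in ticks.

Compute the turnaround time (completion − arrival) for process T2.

4

Timeline: | T1 0-3 | T2 3-4 | T3 4-10 | T4 10-11 |
Completion: T1=3  T2=4  T3=10  T4=11
Turnaround (C−A): T1=3  T2=4  T3=10  T4=11
Turnaround(T2) = completion − arrival = 4 − 0 = 4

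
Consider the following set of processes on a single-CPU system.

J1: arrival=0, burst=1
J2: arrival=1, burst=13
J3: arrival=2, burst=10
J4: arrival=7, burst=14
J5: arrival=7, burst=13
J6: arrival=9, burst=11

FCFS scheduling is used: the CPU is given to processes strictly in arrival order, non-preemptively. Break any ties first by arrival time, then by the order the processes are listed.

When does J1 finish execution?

Schedule: | J1 0-1 | J2 1-14 | J3 14-24 | J4 24-38 | J5 38-51 | J6 51-62 |
Completion: J1=1  J2=14  J3=24  J4=38  J5=51  J6=62
Turnaround (C−A): J1=1  J2=13  J3=22  J4=31  J5=44  J6=53

1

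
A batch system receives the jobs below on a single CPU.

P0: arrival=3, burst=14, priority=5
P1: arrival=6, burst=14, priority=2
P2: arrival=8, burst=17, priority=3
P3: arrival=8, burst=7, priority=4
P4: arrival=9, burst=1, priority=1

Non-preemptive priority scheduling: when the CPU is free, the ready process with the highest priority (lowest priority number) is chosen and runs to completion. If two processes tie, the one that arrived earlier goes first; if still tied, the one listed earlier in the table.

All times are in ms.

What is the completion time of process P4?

18

Gantt: | idle 0-3 | P0 3-17 | P4 17-18 | P1 18-32 | P2 32-49 | P3 49-56 |
Completion: P0=17  P1=32  P2=49  P3=56  P4=18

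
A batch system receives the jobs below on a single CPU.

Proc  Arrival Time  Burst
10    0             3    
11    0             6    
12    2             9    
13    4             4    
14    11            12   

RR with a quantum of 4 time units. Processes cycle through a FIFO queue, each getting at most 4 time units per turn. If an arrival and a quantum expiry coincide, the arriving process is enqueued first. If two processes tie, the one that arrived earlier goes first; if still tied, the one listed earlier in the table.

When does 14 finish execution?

34

Timeline: | 10 0-3 | 11 3-7 | 12 7-11 | 13 11-15 | 11 15-17 | 14 17-21 | 12 21-25 | 14 25-29 | 12 29-30 | 14 30-34 |
Completion: 10=3  11=17  12=30  13=15  14=34
Turnaround (C−A): 10=3  11=17  12=28  13=11  14=23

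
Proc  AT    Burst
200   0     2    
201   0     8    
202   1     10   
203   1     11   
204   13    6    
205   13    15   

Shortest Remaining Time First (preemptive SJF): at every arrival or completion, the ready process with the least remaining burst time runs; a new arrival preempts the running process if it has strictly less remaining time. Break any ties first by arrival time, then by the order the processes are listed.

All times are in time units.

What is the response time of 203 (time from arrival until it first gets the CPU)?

25

Schedule: | 200 0-2 | 201 2-10 | 202 10-13 | 204 13-19 | 202 19-26 | 203 26-37 | 205 37-52 |
Completion: 200=2  201=10  202=26  203=37  204=19  205=52
Turnaround (C−A): 200=2  201=10  202=25  203=36  204=6  205=39
Response(203) = first start − arrival = 26 − 1 = 25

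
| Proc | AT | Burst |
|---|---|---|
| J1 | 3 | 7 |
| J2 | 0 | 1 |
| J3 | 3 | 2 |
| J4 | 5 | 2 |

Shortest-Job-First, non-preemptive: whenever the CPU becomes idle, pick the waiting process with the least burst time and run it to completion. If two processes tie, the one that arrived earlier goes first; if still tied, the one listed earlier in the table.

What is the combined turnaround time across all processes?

Schedule: | J2 0-1 | idle 1-3 | J3 3-5 | J4 5-7 | J1 7-14 |
Completion: J1=14  J2=1  J3=5  J4=7
Turnaround (C−A): J1=11  J2=1  J3=2  J4=2
Turnaround = completion − arrival: J1=11, J2=1, J3=2, J4=2
Total turnaround = 11 + 1 + 2 + 2 = 16

16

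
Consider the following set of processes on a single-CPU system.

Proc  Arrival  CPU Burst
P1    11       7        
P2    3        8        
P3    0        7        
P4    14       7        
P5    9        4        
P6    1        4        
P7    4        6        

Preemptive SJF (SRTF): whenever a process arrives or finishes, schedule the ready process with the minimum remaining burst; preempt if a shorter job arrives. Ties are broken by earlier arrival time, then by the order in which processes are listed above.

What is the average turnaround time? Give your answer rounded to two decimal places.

16.57

Timeline: | P3 0-1 | P6 1-5 | P3 5-11 | P5 11-15 | P7 15-21 | P1 21-28 | P4 28-35 | P2 35-43 |
Completion: P1=28  P2=43  P3=11  P4=35  P5=15  P6=5  P7=21
Turnaround (C−A): P1=17  P2=40  P3=11  P4=21  P5=6  P6=4  P7=17
Turnaround times: P1=17, P2=40, P3=11, P4=21, P5=6, P6=4, P7=17
Average turnaround = (17+40+11+21+6+4+17) / 7 = 116/7 = 16.57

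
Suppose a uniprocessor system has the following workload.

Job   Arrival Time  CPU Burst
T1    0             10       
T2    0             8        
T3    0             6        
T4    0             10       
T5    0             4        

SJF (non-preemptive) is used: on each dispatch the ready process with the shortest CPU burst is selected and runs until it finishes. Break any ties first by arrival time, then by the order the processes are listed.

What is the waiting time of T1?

Schedule: | T5 0-4 | T3 4-10 | T2 10-18 | T1 18-28 | T4 28-38 |
Completion: T1=28  T2=18  T3=10  T4=38  T5=4
Turnaround (C−A): T1=28  T2=18  T3=10  T4=38  T5=4
Waiting(T1) = turnaround − burst = 28 − 10 = 18

18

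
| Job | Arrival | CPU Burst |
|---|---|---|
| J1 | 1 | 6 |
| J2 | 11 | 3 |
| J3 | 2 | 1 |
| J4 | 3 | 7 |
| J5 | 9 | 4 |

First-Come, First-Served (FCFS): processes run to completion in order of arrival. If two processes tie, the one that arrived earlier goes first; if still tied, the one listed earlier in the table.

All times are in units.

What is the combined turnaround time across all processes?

Timeline: | idle 0-1 | J1 1-7 | J3 7-8 | J4 8-15 | J5 15-19 | J2 19-22 |
Completion: J1=7  J2=22  J3=8  J4=15  J5=19
Turnaround (C−A): J1=6  J2=11  J3=6  J4=12  J5=10
Turnaround = completion − arrival: J1=6, J2=11, J3=6, J4=12, J5=10
Total turnaround = 6 + 11 + 6 + 12 + 10 = 45

45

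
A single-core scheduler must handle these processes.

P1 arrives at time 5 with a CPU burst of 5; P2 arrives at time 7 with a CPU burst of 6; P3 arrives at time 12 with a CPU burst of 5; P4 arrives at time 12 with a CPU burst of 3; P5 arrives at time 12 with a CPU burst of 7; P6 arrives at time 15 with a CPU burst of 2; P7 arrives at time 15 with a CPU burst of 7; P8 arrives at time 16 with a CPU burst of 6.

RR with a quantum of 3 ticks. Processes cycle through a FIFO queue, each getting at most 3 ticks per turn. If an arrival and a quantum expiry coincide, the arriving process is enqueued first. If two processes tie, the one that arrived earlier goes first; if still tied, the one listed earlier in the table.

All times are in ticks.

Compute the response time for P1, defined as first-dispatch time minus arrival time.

Timeline: | idle 0-5 | P1 5-8 | P2 8-11 | P1 11-13 | P2 13-16 | P3 16-19 | P4 19-22 | P5 22-25 | P6 25-27 | P7 27-30 | P8 30-33 | P3 33-35 | P5 35-38 | P7 38-41 | P8 41-44 | P5 44-45 | P7 45-46 |
Completion: P1=13  P2=16  P3=35  P4=22  P5=45  P6=27  P7=46  P8=44
Turnaround (C−A): P1=8  P2=9  P3=23  P4=10  P5=33  P6=12  P7=31  P8=28
Response(P1) = first start − arrival = 5 − 5 = 0

0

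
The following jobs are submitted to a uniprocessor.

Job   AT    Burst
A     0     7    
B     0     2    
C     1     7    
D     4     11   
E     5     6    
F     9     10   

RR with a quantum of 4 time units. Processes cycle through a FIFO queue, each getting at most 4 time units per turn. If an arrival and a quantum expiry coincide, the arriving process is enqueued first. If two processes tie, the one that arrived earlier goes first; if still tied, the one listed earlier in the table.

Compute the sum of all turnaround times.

150

Timeline: | A 0-4 | B 4-6 | C 6-10 | D 10-14 | A 14-17 | E 17-21 | F 21-25 | C 25-28 | D 28-32 | E 32-34 | F 34-38 | D 38-41 | F 41-43 |
Completion: A=17  B=6  C=28  D=41  E=34  F=43
Turnaround = completion − arrival: A=17, B=6, C=27, D=37, E=29, F=34
Total turnaround = 17 + 6 + 27 + 37 + 29 + 34 = 150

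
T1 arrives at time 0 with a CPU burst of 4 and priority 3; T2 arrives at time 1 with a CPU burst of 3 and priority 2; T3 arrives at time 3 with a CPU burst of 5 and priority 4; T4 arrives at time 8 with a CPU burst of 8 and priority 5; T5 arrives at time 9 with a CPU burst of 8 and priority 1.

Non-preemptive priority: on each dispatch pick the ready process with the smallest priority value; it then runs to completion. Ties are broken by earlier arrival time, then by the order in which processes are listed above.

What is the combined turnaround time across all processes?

Schedule: | T1 0-4 | T2 4-7 | T3 7-12 | T5 12-20 | T4 20-28 |
Completion: T1=4  T2=7  T3=12  T4=28  T5=20
Turnaround (C−A): T1=4  T2=6  T3=9  T4=20  T5=11
Turnaround = completion − arrival: T1=4, T2=6, T3=9, T4=20, T5=11
Total turnaround = 4 + 6 + 9 + 20 + 11 = 50

50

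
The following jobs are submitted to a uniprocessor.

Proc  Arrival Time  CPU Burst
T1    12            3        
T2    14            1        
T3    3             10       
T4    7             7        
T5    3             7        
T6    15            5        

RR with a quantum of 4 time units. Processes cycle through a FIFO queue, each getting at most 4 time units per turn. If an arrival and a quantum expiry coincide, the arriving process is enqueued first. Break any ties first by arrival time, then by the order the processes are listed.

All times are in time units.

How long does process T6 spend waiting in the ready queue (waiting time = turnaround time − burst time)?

16

Timeline: | idle 0-3 | T3 3-7 | T5 7-11 | T4 11-15 | T3 15-19 | T5 19-22 | T1 22-25 | T2 25-26 | T6 26-30 | T4 30-33 | T3 33-35 | T6 35-36 |
Completion: T1=25  T2=26  T3=35  T4=33  T5=22  T6=36
Turnaround (C−A): T1=13  T2=12  T3=32  T4=26  T5=19  T6=21
Waiting(T6) = turnaround − burst = 21 − 5 = 16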